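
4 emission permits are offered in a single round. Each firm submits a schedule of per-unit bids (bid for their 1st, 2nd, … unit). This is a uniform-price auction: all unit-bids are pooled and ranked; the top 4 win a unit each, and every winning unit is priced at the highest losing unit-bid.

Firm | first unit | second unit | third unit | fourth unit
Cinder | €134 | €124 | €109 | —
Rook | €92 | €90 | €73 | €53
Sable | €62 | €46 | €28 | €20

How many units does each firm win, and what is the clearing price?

Pooled unit-bids ranked (top 4): 134 (Cinder-1), 124 (Cinder-2), 109 (Cinder-3), 92 (Rook-1)
The (k+1)-th unit-bid is €90.
Allocation: Cinder 3, Rook 1.

Cinder 3, Rook 1; clearing price €90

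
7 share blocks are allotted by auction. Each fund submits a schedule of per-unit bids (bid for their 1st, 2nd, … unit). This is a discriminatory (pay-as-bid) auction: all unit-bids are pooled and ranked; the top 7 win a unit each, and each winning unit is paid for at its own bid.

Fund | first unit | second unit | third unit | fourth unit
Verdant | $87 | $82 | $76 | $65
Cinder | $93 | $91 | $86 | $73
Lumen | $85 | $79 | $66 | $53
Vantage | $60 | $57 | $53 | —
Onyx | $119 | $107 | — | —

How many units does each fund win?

Merging the schedules and taking the best 7: 119 (Onyx-1), 107 (Onyx-2), 93 (Cinder-1), 91 (Cinder-2), 87 (Verdant-1), 86 (Cinder-3), 85 (Lumen-1)
Next rejected bid: $82 (not a price — pay-as-bid).
Allocation: Cinder 3, Lumen 1, Onyx 2, Verdant 1.

Cinder 3, Lumen 1, Onyx 2, Verdant 1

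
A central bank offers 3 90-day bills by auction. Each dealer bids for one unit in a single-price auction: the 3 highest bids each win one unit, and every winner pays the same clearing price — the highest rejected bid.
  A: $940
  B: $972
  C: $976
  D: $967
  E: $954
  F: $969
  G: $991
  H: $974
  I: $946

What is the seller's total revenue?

Ordering the bids: 991 (G), 976 (C), 974 (H), 972 (B), 969 (F), …
The 3 highest are G, C, H.
First losing bid is B's $972, which sets the uniform price.
Total revenue = 3 × $972 = $2,916.

Total revenue: $2,916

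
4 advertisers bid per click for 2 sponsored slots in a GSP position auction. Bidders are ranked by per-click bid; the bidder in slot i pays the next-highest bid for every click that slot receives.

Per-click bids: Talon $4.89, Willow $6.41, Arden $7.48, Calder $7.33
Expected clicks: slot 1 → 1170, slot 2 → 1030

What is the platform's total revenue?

Ranked by bid: $7.48 (Arden) > $7.33 (Calder) > $6.41 (Willow) > …
Slot 1: Arden pays $7.33 × 1170 = $8576.10
Slot 2: Calder pays $6.41 × 1030 = $6602.30
Total = $15178.40

Total revenue: $15178.40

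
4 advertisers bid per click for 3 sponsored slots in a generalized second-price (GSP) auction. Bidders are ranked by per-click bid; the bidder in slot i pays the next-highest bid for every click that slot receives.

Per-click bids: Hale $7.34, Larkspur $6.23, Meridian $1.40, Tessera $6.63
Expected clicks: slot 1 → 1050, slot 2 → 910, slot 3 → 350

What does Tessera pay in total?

Sorting advertisers: $7.34 (Hale) > $6.63 (Tessera) > $6.23 (Larkspur) > $1.40 (Meridian)
Tessera holds slot 2 → pays next bid $6.23 × 910 clicks = $5669.30.

Tessera pays $5669.30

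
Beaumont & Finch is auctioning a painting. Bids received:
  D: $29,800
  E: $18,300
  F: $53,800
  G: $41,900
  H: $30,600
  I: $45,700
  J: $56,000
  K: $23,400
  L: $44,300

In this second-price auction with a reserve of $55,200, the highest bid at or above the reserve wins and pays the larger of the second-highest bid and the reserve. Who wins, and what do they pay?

J pays $55,200

Sorting bids: 56,000 (J) > 53,800 (F) > 45,700 (I) > 44,300 (L) > 41,900 (G) > 30,600 (H) > …
Highest eligible bid: J at $56,000.
Second-highest bid $53,800 is below the reserve $55,200, so the reserve binds → payment $55,200.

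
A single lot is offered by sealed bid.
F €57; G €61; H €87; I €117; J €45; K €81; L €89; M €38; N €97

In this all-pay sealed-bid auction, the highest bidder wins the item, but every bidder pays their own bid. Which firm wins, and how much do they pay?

Sorting bids: 117 (I) > 97 (N) > 89 (L) > 87 (H) > 81 (K) > 61 (G) > …
I is highest and takes the item; every bidder forfeits their bid.

I pays €117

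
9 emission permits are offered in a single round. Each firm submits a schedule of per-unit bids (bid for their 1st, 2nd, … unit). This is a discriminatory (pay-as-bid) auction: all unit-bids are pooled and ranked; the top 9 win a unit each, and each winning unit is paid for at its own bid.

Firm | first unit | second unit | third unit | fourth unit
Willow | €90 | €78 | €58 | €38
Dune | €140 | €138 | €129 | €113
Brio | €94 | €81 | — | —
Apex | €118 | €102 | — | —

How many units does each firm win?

Apex 2, Brio 2, Dune 4, Willow 1

Merging the schedules and taking the best 9: 140 (Dune-1), 138 (Dune-2), 129 (Dune-3), 118 (Apex-1), 113 (Dune-4), 102 (Apex-2), 94 (Brio-1), 90 (Willow-1), 81 (Brio-2)
Next rejected bid: €78 (not a price — pay-as-bid).
Allocation: Apex 2, Brio 2, Dune 4, Willow 1.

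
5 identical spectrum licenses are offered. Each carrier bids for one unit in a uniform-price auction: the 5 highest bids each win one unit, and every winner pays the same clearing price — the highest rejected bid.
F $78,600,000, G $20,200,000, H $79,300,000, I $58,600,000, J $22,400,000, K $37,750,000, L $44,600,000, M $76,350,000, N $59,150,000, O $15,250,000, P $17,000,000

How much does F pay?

F pays $44,600,000

Sorting: 79,300,000 (H), 78,600,000 (F), 76,350,000 (M), 59,150,000 (N), 58,600,000 (I), 44,600,000 (L), 37,750,000 (K), …
Winners (5 units): H, F, M, N, I.
Clearing price = highest rejected bid = $44,600,000.
F wins → pays $44,600,000.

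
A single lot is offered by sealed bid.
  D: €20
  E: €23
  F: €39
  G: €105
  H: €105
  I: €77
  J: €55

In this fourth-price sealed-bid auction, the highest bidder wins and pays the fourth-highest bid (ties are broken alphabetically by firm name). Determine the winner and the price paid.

G pays €55

Bids ranked: 105 (G) > 105 (H) > 77 (I) > 55 (J) > 39 (F) > 23 (E) > …
Tie at €105 → G wins by tie-break.
G wins; payment is bid #4 in the ranking = €55.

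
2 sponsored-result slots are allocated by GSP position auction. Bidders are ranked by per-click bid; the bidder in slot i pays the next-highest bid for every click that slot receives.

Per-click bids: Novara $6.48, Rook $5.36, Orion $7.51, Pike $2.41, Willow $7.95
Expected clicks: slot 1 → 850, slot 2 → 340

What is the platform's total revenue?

Per-click bids in order: $7.95 (Willow) > $7.51 (Orion) > $6.48 (Novara) > …
Slot 1: Willow pays $7.51 × 850 = $6383.50
Slot 2: Orion pays $6.48 × 340 = $2203.20
Total = $8586.70

Total revenue: $8586.70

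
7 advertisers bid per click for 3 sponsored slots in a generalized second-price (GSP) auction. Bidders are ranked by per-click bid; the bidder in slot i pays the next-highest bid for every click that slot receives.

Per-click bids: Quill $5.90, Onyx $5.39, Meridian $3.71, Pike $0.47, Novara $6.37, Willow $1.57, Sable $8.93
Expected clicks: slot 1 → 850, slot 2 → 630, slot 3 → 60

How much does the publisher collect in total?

Per-click bids in order: $8.93 (Sable) > $6.37 (Novara) > $5.90 (Quill) > $5.39 (Onyx) > …
Slot 1: Sable pays $6.37 × 850 = $5414.50
Slot 2: Novara pays $5.90 × 630 = $3717.00
Slot 3: Quill pays $5.39 × 60 = $323.40
Total = $9454.90

Total revenue: $9454.90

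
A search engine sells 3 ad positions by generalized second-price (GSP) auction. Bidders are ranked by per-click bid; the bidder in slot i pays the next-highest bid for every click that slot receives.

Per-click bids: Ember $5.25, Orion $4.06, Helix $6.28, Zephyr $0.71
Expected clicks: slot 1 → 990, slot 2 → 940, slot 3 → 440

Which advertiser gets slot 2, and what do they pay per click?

Ember; $4.06 per click

Sorting advertisers: $6.28 (Helix) > $5.25 (Ember) > $4.06 (Orion) > $0.71 (Zephyr)
Slot 2 goes to the second-ranked bidder, Ember, who pays the next bid down: $4.06/click.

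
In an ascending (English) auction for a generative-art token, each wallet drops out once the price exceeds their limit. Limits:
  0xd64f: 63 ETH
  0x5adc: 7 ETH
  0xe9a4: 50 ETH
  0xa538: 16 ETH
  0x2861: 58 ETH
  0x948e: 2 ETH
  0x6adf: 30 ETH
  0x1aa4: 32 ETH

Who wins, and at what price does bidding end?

0xd64f wins at 58 ETH

Limits in order: 63 (0xd64f) > 58 (0x2861) > 50 (0xe9a4) > 32 (0x1aa4) > 30 (0x6adf) > 16 (0xa538) > …
Bidding ends when 0x2861 exits at 58 ETH; 0xd64f takes it.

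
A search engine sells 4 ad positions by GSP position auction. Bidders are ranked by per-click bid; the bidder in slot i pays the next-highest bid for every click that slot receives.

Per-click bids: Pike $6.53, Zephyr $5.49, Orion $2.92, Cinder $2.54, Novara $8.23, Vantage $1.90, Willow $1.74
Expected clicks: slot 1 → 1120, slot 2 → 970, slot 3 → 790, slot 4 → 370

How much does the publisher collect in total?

Total revenue: $15885.50

Sorting advertisers: $8.23 (Novara) > $6.53 (Pike) > $5.49 (Zephyr) > $2.92 (Orion) > $2.54 (Cinder) > …
Slot 1: Novara pays $6.53 × 1120 = $7313.60
Slot 2: Pike pays $5.49 × 970 = $5325.30
Slot 3: Zephyr pays $2.92 × 790 = $2306.80
Slot 4: Orion pays $2.54 × 370 = $939.80
Total = $15885.50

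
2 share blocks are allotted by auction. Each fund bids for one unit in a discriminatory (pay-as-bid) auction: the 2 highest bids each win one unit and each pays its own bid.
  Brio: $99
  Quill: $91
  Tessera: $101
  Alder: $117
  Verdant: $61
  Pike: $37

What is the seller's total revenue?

Total revenue: $218

Ordering the bids: 117 (Alder), 101 (Tessera), 99 (Brio), 91 (Quill), …
The 2 highest are Alder, Tessera.
Total revenue = 117 + 101 = $218.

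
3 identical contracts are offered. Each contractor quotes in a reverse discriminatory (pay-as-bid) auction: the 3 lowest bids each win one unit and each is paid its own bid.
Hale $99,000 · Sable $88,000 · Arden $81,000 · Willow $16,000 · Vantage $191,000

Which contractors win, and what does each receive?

Ordering the bids: 16,000 (Willow), 81,000 (Arden), 88,000 (Sable), 99,000 (Hale), 191,000 (Vantage)
Winners (3 units): Willow, Arden, Sable.
Each winner is paid its own bid: Willow $16,000, Arden $81,000, Sable $88,000.

Willow $16,000, Arden $81,000, Sable $88,000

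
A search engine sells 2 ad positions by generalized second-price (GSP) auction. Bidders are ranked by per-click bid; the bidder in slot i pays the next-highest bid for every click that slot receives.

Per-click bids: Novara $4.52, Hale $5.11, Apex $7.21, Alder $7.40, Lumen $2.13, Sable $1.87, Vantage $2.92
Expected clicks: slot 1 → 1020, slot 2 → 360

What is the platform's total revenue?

Total revenue: $9193.80

Per-click bids in order: $7.40 (Alder) > $7.21 (Apex) > $5.11 (Hale) > …
Slot 1: Alder pays $7.21 × 1020 = $7354.20
Slot 2: Apex pays $5.11 × 360 = $1839.60
Total = $9193.80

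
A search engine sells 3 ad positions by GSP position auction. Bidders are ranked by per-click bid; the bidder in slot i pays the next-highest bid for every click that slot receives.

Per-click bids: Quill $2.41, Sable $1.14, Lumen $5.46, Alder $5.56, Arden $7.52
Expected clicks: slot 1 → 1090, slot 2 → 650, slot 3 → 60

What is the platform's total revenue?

Total revenue: $9754.00

Sorting advertisers: $7.52 (Arden) > $5.56 (Alder) > $5.46 (Lumen) > $2.41 (Quill) > …
Slot 1: Arden pays $5.56 × 1090 = $6060.40
Slot 2: Alder pays $5.46 × 650 = $3549.00
Slot 3: Lumen pays $2.41 × 60 = $144.60
Total = $9754.00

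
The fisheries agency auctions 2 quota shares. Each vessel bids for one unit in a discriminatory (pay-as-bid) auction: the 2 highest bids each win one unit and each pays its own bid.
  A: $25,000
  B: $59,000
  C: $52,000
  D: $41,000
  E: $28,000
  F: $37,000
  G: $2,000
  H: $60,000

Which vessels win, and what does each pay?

H $60,000, B $59,000

Sorting: 60,000 (H), 59,000 (B), 52,000 (C), 41,000 (D), …
The 2 highest are H, B.
Each winner pays its own bid: H $60,000, B $59,000.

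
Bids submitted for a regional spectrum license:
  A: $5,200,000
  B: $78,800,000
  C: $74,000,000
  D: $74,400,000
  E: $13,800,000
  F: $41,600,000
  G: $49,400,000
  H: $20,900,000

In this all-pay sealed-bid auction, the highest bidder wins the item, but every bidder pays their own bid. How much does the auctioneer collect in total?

Bids in order: 78,800,000 (B) > 74,400,000 (D) > 74,000,000 (C) > 49,400,000 (G) > 41,600,000 (F) > 20,900,000 (H) > …
B wins with the top bid; all bids are sunk regardless.
Every bidder forfeits their bid regardless of winning.
Revenue = 5,200,000 + 78,800,000 + 74,000,000 + 74,400,000 + 13,800,000 + 41,600,000 + 49,400,000 + 20,900,000 = $358,100,000.

Total revenue: $358,100,000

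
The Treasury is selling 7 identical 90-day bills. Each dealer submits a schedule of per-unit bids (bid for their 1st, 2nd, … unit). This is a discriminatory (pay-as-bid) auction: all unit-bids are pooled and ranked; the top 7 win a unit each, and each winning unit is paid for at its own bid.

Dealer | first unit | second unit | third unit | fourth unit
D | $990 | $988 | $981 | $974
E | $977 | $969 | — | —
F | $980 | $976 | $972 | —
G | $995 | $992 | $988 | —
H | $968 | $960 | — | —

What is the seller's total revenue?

Pooled unit-bids ranked (top 7): 995 (G-1), 992 (G-2), 990 (D-1), 988 (D-2), 988 (G-3), 981 (D-3), 980 (F-1)
Next rejected bid: $977 (not a price — pay-as-bid).
Each winning unit pays its own bid.
Revenue = 995 + 992 + 990 + 988 + 988 + 981 + 980 = $6,914.

Total revenue: $6,914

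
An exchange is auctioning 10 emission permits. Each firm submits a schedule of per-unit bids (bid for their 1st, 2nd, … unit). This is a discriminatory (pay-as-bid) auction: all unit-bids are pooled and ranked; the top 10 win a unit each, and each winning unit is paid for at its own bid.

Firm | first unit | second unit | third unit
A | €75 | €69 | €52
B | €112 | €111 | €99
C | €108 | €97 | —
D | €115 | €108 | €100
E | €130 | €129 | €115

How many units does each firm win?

Pooled unit-bids ranked (top 10): 130 (E-1), 129 (E-2), 115 (D-1), 115 (E-3), 112 (B-1), 111 (B-2), 108 (C-1), 108 (D-2), 100 (D-3), 99 (B-3)
Next rejected bid: €97 (not a price — pay-as-bid).
Allocation: B 3, C 1, D 3, E 3.

B 3, C 1, D 3, E 3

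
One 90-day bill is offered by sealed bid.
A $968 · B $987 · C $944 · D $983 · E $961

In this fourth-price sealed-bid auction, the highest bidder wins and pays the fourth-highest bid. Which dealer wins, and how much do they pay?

B pays $961

Rule: the highest bidder wins and pays the fourth-highest bid.
Bids in order: 987 (B) > 983 (D) > 968 (A) > 961 (E) > 944 (C)
B is highest; pays the fourth-highest bid, $961.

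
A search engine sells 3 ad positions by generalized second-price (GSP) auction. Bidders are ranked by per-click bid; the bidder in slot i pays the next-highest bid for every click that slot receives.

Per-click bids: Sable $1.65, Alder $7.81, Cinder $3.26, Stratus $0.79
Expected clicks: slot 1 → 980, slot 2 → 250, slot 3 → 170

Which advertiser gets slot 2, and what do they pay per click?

Ranked by bid: $7.81 (Alder) > $3.26 (Cinder) > $1.65 (Sable) > $0.79 (Stratus)
Slot 2 goes to the second-ranked bidder, Cinder, who pays the next bid down: $1.65/click.

Cinder; $1.65 per click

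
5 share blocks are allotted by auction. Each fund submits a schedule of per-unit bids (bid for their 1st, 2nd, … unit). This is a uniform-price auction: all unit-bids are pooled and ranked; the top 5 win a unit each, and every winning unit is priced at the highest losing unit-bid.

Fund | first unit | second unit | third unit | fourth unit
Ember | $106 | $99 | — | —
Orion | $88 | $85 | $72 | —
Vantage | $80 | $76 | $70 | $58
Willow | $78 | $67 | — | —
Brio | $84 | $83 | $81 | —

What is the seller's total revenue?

Total revenue: $415

All unit-bids, highest first — top 5: 106 (Ember-1), 99 (Ember-2), 88 (Orion-1), 85 (Orion-2), 84 (Brio-1)
The (k+1)-th unit-bid is $83.
Allocation: Brio 1, Ember 2, Orion 2. Every unit priced at $83.
Revenue = 5 × 83 = $415.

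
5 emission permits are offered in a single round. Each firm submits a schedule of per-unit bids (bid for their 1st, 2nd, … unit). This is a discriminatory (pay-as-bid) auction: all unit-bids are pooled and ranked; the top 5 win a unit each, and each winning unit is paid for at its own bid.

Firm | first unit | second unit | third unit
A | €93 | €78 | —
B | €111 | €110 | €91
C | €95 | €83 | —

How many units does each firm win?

A 1, B 3, C 1

All unit-bids, highest first — top 5: 111 (B-1), 110 (B-2), 95 (C-1), 93 (A-1), 91 (B-3)
Next rejected bid: €83 (not a price — pay-as-bid).
Allocation: A 1, B 3, C 1.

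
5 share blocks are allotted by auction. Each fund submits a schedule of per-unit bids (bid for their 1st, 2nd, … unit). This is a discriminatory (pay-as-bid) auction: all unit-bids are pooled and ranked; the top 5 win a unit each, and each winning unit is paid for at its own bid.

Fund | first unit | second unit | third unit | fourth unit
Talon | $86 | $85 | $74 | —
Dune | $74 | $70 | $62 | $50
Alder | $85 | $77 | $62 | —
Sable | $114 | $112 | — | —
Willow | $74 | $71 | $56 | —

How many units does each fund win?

Merging the schedules and taking the best 5: 114 (Sable-1), 112 (Sable-2), 86 (Talon-1), 85 (Talon-2), 85 (Alder-1)
Next rejected bid: $77 (not a price — pay-as-bid).
Allocation: Alder 1, Sable 2, Talon 2.

Alder 1, Sable 2, Talon 2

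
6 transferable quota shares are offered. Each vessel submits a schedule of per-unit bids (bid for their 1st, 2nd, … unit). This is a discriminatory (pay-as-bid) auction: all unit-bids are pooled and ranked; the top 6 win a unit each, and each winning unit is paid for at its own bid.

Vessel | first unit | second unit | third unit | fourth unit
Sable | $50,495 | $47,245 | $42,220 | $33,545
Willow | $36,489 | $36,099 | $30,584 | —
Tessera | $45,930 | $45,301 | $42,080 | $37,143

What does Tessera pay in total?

Merging the schedules and taking the best 6: 50,495 (Sable-1), 47,245 (Sable-2), 45,930 (Tessera-1), 45,301 (Tessera-2), 42,220 (Sable-3), 42,080 (Tessera-3)
Next rejected bid: $37,143 (not a price — pay-as-bid).
Tessera's winning unit-bids: 45,930 + 45,301 + 42,080 = $133,311.

Tessera pays $133,311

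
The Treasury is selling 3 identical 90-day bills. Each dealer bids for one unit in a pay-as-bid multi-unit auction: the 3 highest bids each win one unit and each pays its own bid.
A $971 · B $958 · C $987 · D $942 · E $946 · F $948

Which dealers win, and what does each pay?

Bids ranked high→low: 987 (C), 971 (A), 958 (B), 948 (F), 946 (E), …
The 3 highest are C, A, B.
Each winner pays its own bid: C $987, A $971, B $958.

C $987, A $971, B $958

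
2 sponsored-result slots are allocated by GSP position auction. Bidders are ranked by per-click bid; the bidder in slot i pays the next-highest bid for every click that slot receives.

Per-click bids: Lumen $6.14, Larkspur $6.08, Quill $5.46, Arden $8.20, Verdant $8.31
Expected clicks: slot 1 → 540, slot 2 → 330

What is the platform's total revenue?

Sorting advertisers: $8.31 (Verdant) > $8.20 (Arden) > $6.14 (Lumen) > …
Slot 1: Verdant pays $8.20 × 540 = $4428.00
Slot 2: Arden pays $6.14 × 330 = $2026.20
Total = $6454.20

Total revenue: $6454.20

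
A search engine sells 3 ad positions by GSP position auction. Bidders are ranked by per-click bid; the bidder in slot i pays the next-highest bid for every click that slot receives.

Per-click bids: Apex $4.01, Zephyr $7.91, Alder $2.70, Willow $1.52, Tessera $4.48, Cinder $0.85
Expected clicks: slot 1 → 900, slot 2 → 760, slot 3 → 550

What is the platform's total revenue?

Sorting advertisers: $7.91 (Zephyr) > $4.48 (Tessera) > $4.01 (Apex) > $2.70 (Alder) > …
Slot 1: Zephyr pays $4.48 × 900 = $4032.00
Slot 2: Tessera pays $4.01 × 760 = $3047.60
Slot 3: Apex pays $2.70 × 550 = $1485.00
Total = $8564.60

Total revenue: $8564.60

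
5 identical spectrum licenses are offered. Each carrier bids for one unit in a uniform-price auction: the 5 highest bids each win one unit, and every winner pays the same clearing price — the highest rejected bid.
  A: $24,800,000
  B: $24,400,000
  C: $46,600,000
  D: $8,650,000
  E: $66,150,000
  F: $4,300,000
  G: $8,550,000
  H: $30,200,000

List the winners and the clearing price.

E, C, H, A, B; each pays $8,650,000

Ordering the bids: 66,150,000 (E), 46,600,000 (C), 30,200,000 (H), 24,800,000 (A), 24,400,000 (B), 8,650,000 (D), 8,550,000 (G), …
The 5 highest are E, C, H, A, B.
First losing bid is D's $8,650,000, which sets the uniform price.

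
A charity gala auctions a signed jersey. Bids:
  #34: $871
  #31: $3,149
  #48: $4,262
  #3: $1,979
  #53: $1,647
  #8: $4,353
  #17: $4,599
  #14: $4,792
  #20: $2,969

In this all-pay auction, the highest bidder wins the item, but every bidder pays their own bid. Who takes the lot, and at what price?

#14 pays $4,792

Bids in order: 4,792 (#14) > 4,599 (#17) > 4,353 (#8) > 4,262 (#48) > 3,149 (#31) > 2,969 (#20) > …
#14 wins with the top bid; all bids are sunk regardless.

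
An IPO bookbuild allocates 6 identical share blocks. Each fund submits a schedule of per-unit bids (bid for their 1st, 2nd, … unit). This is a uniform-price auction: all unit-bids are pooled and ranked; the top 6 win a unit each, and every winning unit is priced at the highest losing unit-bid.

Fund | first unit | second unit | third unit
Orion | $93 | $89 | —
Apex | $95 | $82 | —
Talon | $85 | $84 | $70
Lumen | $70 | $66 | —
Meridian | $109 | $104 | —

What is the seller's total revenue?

All unit-bids, highest first — top 6: 109 (Meridian-1), 104 (Meridian-2), 95 (Apex-1), 93 (Orion-1), 89 (Orion-2), 85 (Talon-1)
The (k+1)-th unit-bid is $84.
Allocation: Apex 1, Meridian 2, Orion 2, Talon 1. Every unit priced at $84.
Revenue = 6 × 84 = $504.

Total revenue: $504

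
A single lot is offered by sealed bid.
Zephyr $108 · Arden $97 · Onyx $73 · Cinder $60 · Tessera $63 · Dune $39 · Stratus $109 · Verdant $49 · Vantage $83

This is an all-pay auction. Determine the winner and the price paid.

Bids ranked: 109 (Stratus) > 108 (Zephyr) > 97 (Arden) > 83 (Vantage) > 73 (Onyx) > 63 (Tessera) > …
Stratus is highest and takes the item; every bidder forfeits their bid.

Stratus pays $109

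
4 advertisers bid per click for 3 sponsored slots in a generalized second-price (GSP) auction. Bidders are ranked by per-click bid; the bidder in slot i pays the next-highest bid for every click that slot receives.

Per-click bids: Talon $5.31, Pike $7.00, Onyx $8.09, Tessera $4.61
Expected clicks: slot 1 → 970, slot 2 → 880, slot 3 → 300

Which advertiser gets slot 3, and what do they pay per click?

Per-click bids in order: $8.09 (Onyx) > $7.00 (Pike) > $5.31 (Talon) > $4.61 (Tessera)
Slot 3 goes to the third-ranked bidder, Talon, who pays the next bid down: $4.61/click.

Talon; $4.61 per click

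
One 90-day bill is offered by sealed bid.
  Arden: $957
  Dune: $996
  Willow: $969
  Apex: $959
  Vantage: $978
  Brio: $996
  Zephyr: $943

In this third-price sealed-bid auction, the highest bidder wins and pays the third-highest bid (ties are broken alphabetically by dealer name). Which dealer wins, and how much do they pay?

Brio pays $978

Rule: the highest bidder wins and pays the third-highest bid.
Bids in order: 996 (Brio) > 996 (Dune) > 978 (Vantage) > 969 (Willow) > 959 (Apex) > 957 (Arden) > …
Tie at $996 → Brio wins by tie-break.
Brio is highest; pays the third-highest bid, $978.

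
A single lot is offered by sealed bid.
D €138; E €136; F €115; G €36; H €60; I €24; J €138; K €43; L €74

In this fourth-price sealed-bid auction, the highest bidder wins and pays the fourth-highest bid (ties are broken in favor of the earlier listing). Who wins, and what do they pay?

D pays €115

Sorting bids: 138 (D) > 138 (J) > 136 (E) > 115 (F) > 74 (L) > 60 (H) > …
D and J tie at €138; tie-break gives it to D.
D is highest; pays the fourth-highest bid, €115.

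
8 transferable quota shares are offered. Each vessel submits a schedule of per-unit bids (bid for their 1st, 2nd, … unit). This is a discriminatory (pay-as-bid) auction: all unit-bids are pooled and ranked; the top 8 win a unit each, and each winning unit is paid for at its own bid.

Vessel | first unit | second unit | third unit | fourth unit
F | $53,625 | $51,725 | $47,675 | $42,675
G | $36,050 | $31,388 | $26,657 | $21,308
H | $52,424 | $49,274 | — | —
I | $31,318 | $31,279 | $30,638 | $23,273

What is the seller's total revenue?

Pooled unit-bids ranked (top 8): 53,625 (F-1), 52,424 (H-1), 51,725 (F-2), 49,274 (H-2), 47,675 (F-3), 42,675 (F-4), 36,050 (G-1), 31,388 (G-2)
Next rejected bid: $31,318 (not a price — pay-as-bid).
Each winning unit pays its own bid.
Revenue = 53,625 + 52,424 + 51,725 + 49,274 + 47,675 + 42,675 + 36,050 + 31,388 = $364,836.

Total revenue: $364,836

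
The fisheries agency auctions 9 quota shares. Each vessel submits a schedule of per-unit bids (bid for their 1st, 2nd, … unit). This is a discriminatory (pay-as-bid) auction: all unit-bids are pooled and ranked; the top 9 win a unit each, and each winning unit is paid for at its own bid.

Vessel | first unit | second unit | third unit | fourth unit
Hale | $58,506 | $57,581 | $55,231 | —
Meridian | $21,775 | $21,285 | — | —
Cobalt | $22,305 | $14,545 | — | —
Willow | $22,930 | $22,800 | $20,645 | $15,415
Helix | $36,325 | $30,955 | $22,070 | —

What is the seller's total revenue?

Total revenue: $328,703

Pooled unit-bids ranked (top 9): 58,506 (Hale-1), 57,581 (Hale-2), 55,231 (Hale-3), 36,325 (Helix-1), 30,955 (Helix-2), 22,930 (Willow-1), 22,800 (Willow-2), 22,305 (Cobalt-1), 22,070 (Helix-3)
Next rejected bid: $21,775 (not a price — pay-as-bid).
Each winning unit pays its own bid.
Revenue = 58,506 + 57,581 + 55,231 + 36,325 + 30,955 + 22,930 + 22,800 + 22,305 + 22,070 = $328,703.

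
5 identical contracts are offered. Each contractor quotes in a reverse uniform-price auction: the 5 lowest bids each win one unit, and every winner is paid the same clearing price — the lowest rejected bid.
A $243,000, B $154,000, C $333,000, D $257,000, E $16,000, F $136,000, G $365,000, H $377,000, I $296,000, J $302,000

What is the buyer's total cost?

Total cost: $1,480,000

Ordering the bids: 16,000 (E), 136,000 (F), 154,000 (B), 243,000 (A), 257,000 (D), 296,000 (I), 302,000 (J), …
Lowest 5: E, F, B, A, D.
Lowest unsuccessful bid: $296,000 → clearing price.
Total cost = 5 × $296,000 = $1,480,000.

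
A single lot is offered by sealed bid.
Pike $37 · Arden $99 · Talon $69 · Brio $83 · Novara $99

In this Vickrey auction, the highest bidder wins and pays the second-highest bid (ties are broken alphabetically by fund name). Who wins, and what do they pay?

Arden pays $99

Rule: the highest bidder wins and pays the second-highest bid.
Sorting bids: 99 (Arden) > 99 (Novara) > 83 (Brio) > 69 (Talon) > 37 (Pike)
Tie at $99 → Arden wins by tie-break.
Arden is highest; pays the second-highest bid, $99.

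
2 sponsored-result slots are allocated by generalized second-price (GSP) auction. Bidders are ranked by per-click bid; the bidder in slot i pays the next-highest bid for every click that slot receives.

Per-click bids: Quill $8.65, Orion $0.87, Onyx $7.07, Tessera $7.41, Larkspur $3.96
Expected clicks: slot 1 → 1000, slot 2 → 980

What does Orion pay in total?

Orion pays $0.00

Ranked by bid: $8.65 (Quill) > $7.41 (Tessera) > $7.07 (Onyx) > …
Orion ranks below slot 2 → no slot, pays nothing.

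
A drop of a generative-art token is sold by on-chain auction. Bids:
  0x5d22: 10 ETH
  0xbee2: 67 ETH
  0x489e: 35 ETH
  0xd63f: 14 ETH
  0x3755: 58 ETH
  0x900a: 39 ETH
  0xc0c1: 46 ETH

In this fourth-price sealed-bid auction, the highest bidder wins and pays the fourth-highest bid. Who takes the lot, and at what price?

Sorting bids: 67 (0xbee2) > 58 (0x3755) > 46 (0xc0c1) > 39 (0x900a) > 35 (0x489e) > 14 (0xd63f) > …
0xbee2 wins; payment is bid #4 in the ranking = 39 ETH.

0xbee2 pays 39 ETH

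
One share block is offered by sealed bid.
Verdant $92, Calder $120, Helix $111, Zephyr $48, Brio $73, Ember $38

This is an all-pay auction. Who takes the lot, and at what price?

Bids ranked: 120 (Calder) > 111 (Helix) > 92 (Verdant) > 73 (Brio) > 48 (Zephyr) > 38 (Ember)
Calder wins with the top bid; all bids are sunk regardless.

Calder pays $120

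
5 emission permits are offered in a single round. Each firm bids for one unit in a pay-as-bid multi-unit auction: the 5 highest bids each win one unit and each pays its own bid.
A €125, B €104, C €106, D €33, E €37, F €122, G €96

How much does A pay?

A pays €125

Ordering the bids: 125 (A), 122 (F), 106 (C), 104 (B), 96 (G), 37 (E), 33 (D)
Top 5: A, F, C, B, G.
A wins → own bid €125.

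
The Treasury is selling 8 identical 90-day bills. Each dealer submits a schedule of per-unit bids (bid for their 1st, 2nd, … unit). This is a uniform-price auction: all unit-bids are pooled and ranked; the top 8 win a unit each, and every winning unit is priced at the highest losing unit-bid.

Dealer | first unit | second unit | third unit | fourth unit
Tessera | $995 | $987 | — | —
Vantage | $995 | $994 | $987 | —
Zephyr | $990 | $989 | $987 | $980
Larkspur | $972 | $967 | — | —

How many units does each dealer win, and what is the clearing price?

Tessera 2, Vantage 3, Zephyr 3; clearing price $980

All unit-bids, highest first — top 8: 995 (Tessera-1), 995 (Vantage-1), 994 (Vantage-2), 990 (Zephyr-1), 989 (Zephyr-2), 987 (Tessera-2), 987 (Vantage-3), 987 (Zephyr-3)
The (k+1)-th unit-bid is $980.
Allocation: Tessera 2, Vantage 3, Zephyr 3.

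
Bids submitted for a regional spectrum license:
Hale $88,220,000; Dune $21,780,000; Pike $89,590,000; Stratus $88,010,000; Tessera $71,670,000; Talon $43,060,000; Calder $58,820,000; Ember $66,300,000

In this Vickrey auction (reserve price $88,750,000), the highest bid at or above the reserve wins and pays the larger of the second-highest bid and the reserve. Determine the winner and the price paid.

Pike pays $88,750,000

Vickrey auction (reserve price $88,750,000): the highest bid at or above the reserve wins and pays the larger of the second-highest bid and the reserve.
Bids in order: 89,590,000 (Pike) > 88,220,000 (Hale) > 88,010,000 (Stratus) > 71,670,000 (Tessera) > 66,300,000 (Ember) > 58,820,000 (Calder) > …
Pike has the top bid at or above the reserve ($89,590,000).
max(second-highest $88,220,000, reserve $88,750,000) = $88,750,000.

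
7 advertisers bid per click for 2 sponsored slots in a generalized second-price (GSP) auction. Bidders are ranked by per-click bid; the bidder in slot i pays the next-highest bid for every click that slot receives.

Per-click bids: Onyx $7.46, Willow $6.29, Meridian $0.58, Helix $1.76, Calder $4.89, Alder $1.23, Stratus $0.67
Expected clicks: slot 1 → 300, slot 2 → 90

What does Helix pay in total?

Helix pays $0.00

Sorting advertisers: $7.46 (Onyx) > $6.29 (Willow) > $4.89 (Calder) > …
Helix ranks below slot 2 → no slot, pays nothing.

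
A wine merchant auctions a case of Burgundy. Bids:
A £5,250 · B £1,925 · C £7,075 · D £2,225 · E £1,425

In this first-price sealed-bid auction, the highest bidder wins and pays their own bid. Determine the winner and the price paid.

C pays £7,075

Bids in order: 7,075 (C) > 5,250 (A) > 2,225 (D) > 1,925 (B) > 1,425 (E)
C is highest → pays own bid, £7,075.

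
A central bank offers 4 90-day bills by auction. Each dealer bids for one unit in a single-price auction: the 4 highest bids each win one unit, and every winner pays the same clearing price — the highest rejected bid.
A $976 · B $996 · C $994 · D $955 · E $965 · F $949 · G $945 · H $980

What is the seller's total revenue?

Total revenue: $3,860

Sorting: 996 (B), 994 (C), 980 (H), 976 (A), 965 (E), 955 (D), …
Top 4: B, C, H, A.
First losing bid is E's $965, which sets the uniform price.
Total revenue = 4 × $965 = $3,860.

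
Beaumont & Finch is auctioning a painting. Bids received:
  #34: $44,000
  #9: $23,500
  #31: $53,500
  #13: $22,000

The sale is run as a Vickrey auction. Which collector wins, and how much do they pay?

#31 pays $44,000

Bids ranked: 53,500 (#31) > 44,000 (#34) > 23,500 (#9) > 22,000 (#13)
#31 wins with the highest bid; price is set by the runner-up at $44,000.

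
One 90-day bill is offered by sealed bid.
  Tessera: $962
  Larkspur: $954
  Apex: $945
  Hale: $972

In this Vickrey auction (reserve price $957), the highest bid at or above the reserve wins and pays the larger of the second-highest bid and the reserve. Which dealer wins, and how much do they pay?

Hale pays $962

Bids ranked: 972 (Hale) > 962 (Tessera) > 954 (Larkspur) > 945 (Apex)
Highest eligible bid: Hale at $972.
Second-highest bid $962 exceeds the reserve $957 → payment $962.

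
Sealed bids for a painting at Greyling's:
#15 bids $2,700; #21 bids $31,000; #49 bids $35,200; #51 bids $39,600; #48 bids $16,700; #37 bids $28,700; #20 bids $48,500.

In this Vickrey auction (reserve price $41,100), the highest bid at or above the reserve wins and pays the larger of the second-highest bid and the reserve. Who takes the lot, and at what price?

#20 pays $41,100

Rule: the highest bid at or above the reserve wins and pays the larger of the second-highest bid and the reserve.
Bids in order: 48,500 (#20) > 39,600 (#51) > 35,200 (#49) > 31,000 (#21) > 28,700 (#37) > 16,700 (#48) > …
#20 has the top bid at or above the reserve ($48,500).
max(second-highest $39,600, reserve $41,100) = $41,100.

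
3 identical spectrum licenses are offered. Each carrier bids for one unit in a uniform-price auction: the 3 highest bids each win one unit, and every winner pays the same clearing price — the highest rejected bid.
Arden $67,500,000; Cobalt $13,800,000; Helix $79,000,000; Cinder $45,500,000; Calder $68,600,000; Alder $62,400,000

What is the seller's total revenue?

Sorting: 79,000,000 (Helix), 68,600,000 (Calder), 67,500,000 (Arden), 62,400,000 (Alder), 45,500,000 (Cinder), …
Top 3: Helix, Calder, Arden.
First losing bid is Alder's $62,400,000, which sets the uniform price.
Total revenue = 3 × $62,400,000 = $187,200,000.

Total revenue: $187,200,000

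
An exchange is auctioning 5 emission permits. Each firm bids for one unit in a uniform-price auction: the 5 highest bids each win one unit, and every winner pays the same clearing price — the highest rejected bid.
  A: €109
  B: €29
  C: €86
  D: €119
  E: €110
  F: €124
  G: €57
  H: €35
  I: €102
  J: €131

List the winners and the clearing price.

J, F, D, E, A; each pays €102

Sorting: 131 (J), 124 (F), 119 (D), 110 (E), 109 (A), 102 (I), 86 (C), …
Top 5: J, F, D, E, A.
Clearing price = highest rejected bid = €102.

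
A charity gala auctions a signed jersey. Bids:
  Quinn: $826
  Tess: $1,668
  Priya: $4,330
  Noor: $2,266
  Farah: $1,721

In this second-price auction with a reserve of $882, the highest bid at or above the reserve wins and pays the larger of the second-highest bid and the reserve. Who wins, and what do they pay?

Priya pays $2,266

Bids ranked: 4,330 (Priya) > 2,266 (Noor) > 1,721 (Farah) > 1,668 (Tess) > 826 (Quinn)
Priya has the top bid at or above the reserve ($4,330).
Second-highest bid $2,266 exceeds the reserve $882 → payment $2,266.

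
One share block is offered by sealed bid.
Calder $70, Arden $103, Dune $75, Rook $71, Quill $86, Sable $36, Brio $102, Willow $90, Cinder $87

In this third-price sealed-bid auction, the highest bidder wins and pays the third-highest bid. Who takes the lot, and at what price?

Arden pays $90

Sorting bids: 103 (Arden) > 102 (Brio) > 90 (Willow) > 87 (Cinder) > 86 (Quill) > 75 (Dune) > …
Arden is highest; pays the third-highest bid, $90.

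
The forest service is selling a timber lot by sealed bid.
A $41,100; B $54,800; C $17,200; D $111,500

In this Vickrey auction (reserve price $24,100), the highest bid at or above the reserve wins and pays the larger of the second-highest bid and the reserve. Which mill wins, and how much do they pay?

Bids ranked: 111,500 (D) > 54,800 (B) > 41,100 (A) > 17,200 (C)
Highest eligible bid: D at $111,500.
Second-highest bid $54,800 exceeds the reserve $24,100 → payment $54,800.

D pays $54,800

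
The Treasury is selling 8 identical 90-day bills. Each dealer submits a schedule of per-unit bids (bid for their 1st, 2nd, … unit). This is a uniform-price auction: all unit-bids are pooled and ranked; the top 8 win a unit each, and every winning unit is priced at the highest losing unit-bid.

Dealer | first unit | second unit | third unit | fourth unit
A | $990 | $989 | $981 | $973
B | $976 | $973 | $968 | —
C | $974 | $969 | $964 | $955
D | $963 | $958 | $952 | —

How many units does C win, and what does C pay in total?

C: 2 units, pays $1,936

Merging the schedules and taking the best 8: 990 (A-1), 989 (A-2), 981 (A-3), 976 (B-1), 974 (C-1), 973 (A-4), 973 (B-2), 969 (C-2)
Highest rejected unit-bid = $968.
C wins 2 unit(s) at $968 each.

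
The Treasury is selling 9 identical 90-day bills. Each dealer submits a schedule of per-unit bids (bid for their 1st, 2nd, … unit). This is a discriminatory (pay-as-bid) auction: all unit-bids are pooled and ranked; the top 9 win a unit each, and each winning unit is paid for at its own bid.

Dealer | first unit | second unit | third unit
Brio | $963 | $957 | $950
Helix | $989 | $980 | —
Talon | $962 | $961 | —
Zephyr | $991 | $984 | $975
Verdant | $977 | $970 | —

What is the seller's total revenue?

Total revenue: $8,791

All unit-bids, highest first — top 9: 991 (Zephyr-1), 989 (Helix-1), 984 (Zephyr-2), 980 (Helix-2), 977 (Verdant-1), 975 (Zephyr-3), 970 (Verdant-2), 963 (Brio-1), 962 (Talon-1)
Next rejected bid: $961 (not a price — pay-as-bid).
Each winning unit pays its own bid.
Revenue = 991 + 989 + 984 + 980 + 977 + 975 + 970 + 963 + 962 = $8,791.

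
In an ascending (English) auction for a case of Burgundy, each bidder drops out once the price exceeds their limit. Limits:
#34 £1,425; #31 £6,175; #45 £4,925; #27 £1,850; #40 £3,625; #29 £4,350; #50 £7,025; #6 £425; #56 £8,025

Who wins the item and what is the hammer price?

#56 wins at £7,025

Ascending (English) auction: the price rises until one bidder remains; the winner pays the price at which the last rival dropped out.
Limits ranked: 8,025 (#56) > 7,025 (#50) > 6,175 (#31) > 4,925 (#45) > 4,350 (#29) > 3,625 (#40) > …
Bidding ends when #50 exits at £7,025; #56 takes it.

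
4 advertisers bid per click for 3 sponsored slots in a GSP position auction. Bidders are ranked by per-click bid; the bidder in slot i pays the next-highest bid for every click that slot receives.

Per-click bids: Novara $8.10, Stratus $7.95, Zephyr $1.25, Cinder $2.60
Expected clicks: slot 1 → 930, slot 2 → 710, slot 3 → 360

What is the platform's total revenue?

Total revenue: $9689.50

Sorting advertisers: $8.10 (Novara) > $7.95 (Stratus) > $2.60 (Cinder) > $1.25 (Zephyr)
Slot 1: Novara pays $7.95 × 930 = $7393.50
Slot 2: Stratus pays $2.60 × 710 = $1846.00
Slot 3: Cinder pays $1.25 × 360 = $450.00
Total = $9689.50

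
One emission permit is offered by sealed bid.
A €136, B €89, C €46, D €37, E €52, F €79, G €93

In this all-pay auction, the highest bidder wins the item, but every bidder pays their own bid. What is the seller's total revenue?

Total revenue: €532

All-pay auction: the highest bidder wins the item, but every bidder pays their own bid.
Bids ranked: 136 (A) > 93 (G) > 89 (B) > 79 (F) > 52 (E) > 46 (C) > …
A wins with the top bid; all bids are sunk regardless.
Every bidder forfeits their bid regardless of winning.
Revenue = 136 + 89 + 46 + 37 + 52 + 79 + 93 = €532.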